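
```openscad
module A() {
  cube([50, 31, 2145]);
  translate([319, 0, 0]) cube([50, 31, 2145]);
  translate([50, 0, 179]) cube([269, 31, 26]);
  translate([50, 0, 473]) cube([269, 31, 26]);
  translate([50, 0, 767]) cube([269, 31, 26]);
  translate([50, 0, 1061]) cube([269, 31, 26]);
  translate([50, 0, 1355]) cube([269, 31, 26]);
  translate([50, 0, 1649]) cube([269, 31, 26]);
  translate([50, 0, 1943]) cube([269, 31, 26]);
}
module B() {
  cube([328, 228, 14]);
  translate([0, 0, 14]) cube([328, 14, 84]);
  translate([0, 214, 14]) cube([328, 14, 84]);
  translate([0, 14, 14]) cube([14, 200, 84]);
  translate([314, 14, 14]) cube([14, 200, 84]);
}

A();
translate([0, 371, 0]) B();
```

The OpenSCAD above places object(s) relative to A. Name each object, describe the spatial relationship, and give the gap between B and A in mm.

A is a ladder. B is an open box. The open box is on the floor beside the ladder on its +y side. The gap between the open box and the ladder is 340 mm.

The open box's nearest face is 340 mm from the ladder's +y face.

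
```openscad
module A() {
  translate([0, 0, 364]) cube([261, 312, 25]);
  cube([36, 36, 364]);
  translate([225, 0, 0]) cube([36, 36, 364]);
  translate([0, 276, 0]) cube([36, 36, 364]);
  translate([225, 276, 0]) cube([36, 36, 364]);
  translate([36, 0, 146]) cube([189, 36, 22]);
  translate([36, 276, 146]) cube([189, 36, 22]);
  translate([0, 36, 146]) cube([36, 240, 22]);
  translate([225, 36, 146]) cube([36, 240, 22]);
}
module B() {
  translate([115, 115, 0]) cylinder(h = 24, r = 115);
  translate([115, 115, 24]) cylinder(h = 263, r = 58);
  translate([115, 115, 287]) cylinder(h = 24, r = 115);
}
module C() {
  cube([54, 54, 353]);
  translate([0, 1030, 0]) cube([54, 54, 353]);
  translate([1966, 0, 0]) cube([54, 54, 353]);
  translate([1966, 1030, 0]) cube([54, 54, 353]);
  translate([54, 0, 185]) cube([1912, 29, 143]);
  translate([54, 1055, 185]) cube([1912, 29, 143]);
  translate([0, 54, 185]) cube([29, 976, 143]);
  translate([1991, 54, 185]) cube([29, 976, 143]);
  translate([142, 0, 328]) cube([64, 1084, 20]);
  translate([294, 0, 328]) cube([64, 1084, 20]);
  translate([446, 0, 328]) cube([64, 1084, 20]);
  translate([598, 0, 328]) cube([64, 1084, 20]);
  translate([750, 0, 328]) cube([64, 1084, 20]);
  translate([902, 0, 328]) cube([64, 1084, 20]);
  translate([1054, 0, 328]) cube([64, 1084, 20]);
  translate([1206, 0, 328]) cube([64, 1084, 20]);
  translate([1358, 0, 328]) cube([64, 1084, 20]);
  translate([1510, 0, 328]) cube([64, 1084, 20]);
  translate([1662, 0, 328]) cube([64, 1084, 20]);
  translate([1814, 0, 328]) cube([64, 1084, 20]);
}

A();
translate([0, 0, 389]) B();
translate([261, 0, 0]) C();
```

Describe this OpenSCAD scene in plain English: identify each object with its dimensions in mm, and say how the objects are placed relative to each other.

A is a four-legged stool. The seat is a 261×312×25 mm slab whose top surface is at z = 389 mm; four square legs, each 36×36 mm in cross-section, run from the floor (z = 0) to the underside of the seat, each flush with a corner of the seat. Four stretchers, 36 mm wide and 22 mm tall, connect adjacent legs with their undersides at z = 146 mm, each running between the inner faces of the legs it joins and aligned with the legs' outer faces on the other axis.

B is a spool: two coaxial disc flanges of radius 115 mm and thickness 24 mm, joined by a core cylinder of radius 58 mm and height 263 mm. The lower flange rests on z = 0 and the three cylinders share a vertical axis.

C is a bed frame 2020 mm long (x) by 1084 mm wide (y). Four 54×54 mm corner posts, 353 mm tall, at the corners of the footprint. Four rails of 29 mm thickness and 143 mm height run between adjacent posts with their undersides at z = 185 mm, their outer faces flush with the outside of the frame (the two x-running rails run between the posts' inner faces; the two y-running rails run between the posts' inner faces). 12 slats, each 64 mm wide (x) and 20 mm thick, lie across the top of the two x-running rails, running the full 1084 mm width of the frame in y; the slats are evenly spaced along x between the inner faces of the end posts with equal gaps (rounded down to the nearest mm) at the −x end and between each pair — any rounding remainder accumulates at the +x end.

The spool is on top of the stool. The bed frame is against the stool's +x side, with their −y faces flush.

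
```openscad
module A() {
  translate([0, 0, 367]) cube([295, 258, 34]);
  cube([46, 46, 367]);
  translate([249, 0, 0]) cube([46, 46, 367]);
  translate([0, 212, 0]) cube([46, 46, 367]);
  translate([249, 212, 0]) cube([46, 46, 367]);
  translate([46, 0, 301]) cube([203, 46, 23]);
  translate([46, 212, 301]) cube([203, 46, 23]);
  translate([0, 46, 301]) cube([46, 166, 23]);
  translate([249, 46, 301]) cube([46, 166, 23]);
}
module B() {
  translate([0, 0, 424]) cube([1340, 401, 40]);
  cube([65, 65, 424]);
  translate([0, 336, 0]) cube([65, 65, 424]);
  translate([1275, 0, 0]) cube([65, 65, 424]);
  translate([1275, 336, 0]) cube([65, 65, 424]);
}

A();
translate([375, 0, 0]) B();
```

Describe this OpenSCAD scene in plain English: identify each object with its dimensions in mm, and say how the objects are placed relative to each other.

A is a four-legged stool. The seat is a 295×258×34 mm slab whose top surface is at z = 401 mm; four square legs, each 46×46 mm in cross-section, run from the floor (z = 0) to the underside of the seat, each flush with a corner of the seat. Four stretchers, 46 mm wide and 23 mm tall, connect adjacent legs with their undersides at z = 301 mm, each running between the inner faces of the legs it joins and aligned with the legs' outer faces on the other axis.

B is a bench: a 1340×401 mm seat slab, 40 mm thick, top at z = 464 mm, on four 65×65 mm square legs flush with the seat corners and standing on z = 0.

The bench is on the floor beside the stool on its +x side.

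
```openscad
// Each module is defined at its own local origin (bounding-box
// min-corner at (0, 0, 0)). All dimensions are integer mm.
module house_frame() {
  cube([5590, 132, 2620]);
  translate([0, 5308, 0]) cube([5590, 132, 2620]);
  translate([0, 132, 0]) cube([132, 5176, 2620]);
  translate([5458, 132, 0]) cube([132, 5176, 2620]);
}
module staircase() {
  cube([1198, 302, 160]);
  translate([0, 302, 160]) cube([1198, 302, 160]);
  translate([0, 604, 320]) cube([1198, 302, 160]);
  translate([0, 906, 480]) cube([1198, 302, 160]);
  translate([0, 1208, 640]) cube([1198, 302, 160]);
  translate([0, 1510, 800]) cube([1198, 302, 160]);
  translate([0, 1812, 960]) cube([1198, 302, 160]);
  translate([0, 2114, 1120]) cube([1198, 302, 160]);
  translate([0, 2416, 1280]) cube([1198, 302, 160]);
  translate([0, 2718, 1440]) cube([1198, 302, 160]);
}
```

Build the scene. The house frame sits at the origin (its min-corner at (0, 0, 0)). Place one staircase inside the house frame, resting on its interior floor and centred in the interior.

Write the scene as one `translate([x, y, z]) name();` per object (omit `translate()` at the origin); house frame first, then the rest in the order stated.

house_frame();
translate([2196, 1210, 0]) staircase();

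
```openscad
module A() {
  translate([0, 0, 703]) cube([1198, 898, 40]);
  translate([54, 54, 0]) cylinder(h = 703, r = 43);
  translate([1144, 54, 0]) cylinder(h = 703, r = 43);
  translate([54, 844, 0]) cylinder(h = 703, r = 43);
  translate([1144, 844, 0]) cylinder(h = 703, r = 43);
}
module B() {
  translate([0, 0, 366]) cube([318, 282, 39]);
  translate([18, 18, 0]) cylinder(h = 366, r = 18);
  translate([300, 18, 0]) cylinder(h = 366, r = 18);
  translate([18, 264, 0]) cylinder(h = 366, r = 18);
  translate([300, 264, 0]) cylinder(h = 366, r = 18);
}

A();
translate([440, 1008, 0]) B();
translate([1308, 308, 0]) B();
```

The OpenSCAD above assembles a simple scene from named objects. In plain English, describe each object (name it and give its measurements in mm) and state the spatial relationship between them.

A is a rectangular dining table. The top is 1198×898×40 mm with its upper surface at z = 743 mm. It stands on four round legs of 86 mm diameter, each leg's bounding box inset 11 mm from the nearest pair of top edges, running from the floor to the underside of the top.

B is a four-legged stool. The seat is a 318×282×39 mm slab whose top surface is at z = 405 mm; four round legs, each 36 mm in diameter, run from the floor (z = 0) to the underside of the seat, each leg's axis is inset half a diameter from the nearest pair of seat edges (so the leg's bounding box is flush with the corner).

Two stools sit around the table at the +y, +x sides.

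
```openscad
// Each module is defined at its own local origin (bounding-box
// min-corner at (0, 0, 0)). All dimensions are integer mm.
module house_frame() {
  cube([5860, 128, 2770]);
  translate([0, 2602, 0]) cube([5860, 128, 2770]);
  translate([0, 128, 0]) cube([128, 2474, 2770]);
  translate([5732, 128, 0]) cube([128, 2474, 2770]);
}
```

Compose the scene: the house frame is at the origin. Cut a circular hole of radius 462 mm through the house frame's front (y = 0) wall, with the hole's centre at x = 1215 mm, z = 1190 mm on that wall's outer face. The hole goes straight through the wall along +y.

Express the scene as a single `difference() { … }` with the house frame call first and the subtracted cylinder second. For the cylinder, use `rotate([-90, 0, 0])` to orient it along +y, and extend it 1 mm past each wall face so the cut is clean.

difference() {
  house_frame();
  translate([1215, -1, 1190]) rotate([-90, 0, 0]) cylinder(h = 130, r = 462);
}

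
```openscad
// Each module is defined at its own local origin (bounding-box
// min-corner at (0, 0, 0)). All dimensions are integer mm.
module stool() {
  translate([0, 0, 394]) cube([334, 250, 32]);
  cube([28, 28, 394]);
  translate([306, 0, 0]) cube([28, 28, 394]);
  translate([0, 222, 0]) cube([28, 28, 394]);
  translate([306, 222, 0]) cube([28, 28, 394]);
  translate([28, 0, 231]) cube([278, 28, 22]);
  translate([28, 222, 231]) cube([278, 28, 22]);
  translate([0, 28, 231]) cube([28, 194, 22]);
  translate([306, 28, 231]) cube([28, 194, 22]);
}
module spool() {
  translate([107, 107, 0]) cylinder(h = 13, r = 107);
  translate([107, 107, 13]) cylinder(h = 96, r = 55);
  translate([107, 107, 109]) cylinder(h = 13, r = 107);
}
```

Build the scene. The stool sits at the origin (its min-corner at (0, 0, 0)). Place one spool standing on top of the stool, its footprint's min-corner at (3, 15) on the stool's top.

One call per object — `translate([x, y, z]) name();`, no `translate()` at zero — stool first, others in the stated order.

stool();
translate([3, 15, 426]) spool();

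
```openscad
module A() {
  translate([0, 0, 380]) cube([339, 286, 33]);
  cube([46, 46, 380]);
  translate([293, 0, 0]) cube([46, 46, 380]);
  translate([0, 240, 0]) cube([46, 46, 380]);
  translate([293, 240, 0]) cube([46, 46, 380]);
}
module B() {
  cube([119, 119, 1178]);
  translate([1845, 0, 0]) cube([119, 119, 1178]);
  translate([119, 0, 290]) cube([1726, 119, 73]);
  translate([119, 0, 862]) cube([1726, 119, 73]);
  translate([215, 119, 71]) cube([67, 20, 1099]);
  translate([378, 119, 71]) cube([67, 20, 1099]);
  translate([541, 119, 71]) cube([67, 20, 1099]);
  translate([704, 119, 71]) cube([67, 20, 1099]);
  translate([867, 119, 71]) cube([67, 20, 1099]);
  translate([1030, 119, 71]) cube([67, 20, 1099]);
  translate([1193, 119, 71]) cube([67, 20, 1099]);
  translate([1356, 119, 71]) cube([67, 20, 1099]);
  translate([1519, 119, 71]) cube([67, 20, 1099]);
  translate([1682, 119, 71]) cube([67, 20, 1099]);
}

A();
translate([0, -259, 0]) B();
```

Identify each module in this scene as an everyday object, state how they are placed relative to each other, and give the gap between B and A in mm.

The fence section's nearest face is 120 mm from the stool's −y face.

A is a stool. B is a fence section. The fence section is on the floor beside the stool on its −y side. The gap between the fence section and the stool is 120 mm.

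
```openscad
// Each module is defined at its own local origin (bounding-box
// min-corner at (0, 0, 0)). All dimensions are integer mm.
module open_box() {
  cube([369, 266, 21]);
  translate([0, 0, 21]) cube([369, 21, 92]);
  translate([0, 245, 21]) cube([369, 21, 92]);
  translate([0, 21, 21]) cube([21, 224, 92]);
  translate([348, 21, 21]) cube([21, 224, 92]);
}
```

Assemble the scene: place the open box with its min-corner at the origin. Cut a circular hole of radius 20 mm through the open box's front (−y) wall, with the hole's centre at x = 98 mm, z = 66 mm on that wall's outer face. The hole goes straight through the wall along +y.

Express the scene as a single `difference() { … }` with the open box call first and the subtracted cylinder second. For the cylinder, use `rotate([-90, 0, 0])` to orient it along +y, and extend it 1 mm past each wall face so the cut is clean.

difference() {
  open_box();
  translate([98, -1, 66]) rotate([-90, 0, 0]) cylinder(h = 23, r = 20);
}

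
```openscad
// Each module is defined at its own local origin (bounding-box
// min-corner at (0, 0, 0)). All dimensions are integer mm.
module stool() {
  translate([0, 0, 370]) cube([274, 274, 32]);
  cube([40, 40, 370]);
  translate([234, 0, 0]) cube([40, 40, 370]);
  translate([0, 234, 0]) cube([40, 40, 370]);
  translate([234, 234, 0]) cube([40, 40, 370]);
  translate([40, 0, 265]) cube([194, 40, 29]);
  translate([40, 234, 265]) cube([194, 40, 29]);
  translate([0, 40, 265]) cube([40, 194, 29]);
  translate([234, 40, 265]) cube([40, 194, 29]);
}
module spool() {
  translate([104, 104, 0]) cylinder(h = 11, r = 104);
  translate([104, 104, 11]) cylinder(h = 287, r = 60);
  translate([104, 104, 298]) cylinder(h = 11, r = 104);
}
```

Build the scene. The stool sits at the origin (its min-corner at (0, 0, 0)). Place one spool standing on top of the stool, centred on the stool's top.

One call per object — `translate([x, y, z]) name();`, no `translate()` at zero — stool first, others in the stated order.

stool();
translate([33, 33, 402]) spool();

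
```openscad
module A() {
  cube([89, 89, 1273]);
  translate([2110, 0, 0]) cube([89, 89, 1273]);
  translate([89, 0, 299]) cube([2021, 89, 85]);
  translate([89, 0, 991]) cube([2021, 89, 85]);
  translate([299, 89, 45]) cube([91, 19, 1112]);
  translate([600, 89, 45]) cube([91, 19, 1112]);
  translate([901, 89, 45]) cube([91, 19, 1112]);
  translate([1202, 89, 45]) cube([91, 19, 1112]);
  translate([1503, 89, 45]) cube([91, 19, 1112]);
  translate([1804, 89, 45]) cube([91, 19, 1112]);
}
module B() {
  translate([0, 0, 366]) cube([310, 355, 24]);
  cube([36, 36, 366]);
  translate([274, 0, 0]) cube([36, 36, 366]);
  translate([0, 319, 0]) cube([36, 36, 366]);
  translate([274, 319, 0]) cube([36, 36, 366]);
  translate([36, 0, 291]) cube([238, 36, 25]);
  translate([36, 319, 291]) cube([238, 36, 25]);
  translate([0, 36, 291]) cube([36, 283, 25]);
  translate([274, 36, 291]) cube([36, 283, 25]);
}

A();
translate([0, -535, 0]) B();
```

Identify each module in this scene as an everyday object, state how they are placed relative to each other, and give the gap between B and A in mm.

A is a fence section. B is a stool. The stool is on the floor beside the fence section on its −y side. The gap between the stool and the fence section is 180 mm.

The stool's nearest face is 180 mm from the fence section's −y face.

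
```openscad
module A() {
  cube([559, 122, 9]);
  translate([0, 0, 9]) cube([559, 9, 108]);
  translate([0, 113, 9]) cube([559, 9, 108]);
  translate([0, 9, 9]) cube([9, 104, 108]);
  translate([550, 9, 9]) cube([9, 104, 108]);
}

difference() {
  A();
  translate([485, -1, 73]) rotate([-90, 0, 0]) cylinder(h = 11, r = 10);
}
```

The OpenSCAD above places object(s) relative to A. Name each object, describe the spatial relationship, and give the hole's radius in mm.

A is an open box. The open box has a circular hole through its front wall. The hole's radius is 10 mm.

The subtracted cylinder has r = 10 mm.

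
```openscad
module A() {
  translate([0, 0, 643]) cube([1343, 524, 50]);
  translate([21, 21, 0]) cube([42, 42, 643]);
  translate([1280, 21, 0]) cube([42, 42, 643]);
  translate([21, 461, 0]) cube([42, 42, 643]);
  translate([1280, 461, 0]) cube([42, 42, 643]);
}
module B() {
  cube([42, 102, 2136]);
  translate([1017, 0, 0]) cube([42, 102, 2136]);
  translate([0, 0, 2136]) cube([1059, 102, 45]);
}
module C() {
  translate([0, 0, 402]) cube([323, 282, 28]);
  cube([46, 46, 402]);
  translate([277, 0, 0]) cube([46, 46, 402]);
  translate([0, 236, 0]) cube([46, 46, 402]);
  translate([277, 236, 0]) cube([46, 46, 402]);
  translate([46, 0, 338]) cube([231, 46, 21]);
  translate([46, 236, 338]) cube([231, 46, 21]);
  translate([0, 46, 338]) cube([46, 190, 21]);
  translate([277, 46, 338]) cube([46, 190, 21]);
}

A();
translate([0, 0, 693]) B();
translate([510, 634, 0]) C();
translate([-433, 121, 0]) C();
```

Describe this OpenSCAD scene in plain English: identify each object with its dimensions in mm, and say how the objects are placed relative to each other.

A is a rectangular dining table. The top is 1343×524×50 mm with its upper surface at z = 693 mm. It stands on four 42×42 mm square legs, each inset 21 mm from the nearest pair of top edges, running from the floor to the underside of the top.

B is a rectangular door frame: two vertical jambs of 42×102 mm section, 2136 mm tall, with a clear opening 975 mm wide between their inner faces. A header 45 mm tall and 102 mm deep lies on top of the jambs and spans the full outside width.

C is a four-legged stool. The seat is a 323×282×28 mm slab whose top surface is at z = 430 mm; four square legs, each 46×46 mm in cross-section, run from the floor (z = 0) to the underside of the seat, each flush with a corner of the seat. Four stretchers, 46 mm wide and 21 mm tall, connect adjacent legs with their undersides at z = 338 mm, each running between the inner faces of the legs it joins and aligned with the legs' outer faces on the other axis.

The door frame is on top of the table. Two stools sit around the table at the +y, −x sides.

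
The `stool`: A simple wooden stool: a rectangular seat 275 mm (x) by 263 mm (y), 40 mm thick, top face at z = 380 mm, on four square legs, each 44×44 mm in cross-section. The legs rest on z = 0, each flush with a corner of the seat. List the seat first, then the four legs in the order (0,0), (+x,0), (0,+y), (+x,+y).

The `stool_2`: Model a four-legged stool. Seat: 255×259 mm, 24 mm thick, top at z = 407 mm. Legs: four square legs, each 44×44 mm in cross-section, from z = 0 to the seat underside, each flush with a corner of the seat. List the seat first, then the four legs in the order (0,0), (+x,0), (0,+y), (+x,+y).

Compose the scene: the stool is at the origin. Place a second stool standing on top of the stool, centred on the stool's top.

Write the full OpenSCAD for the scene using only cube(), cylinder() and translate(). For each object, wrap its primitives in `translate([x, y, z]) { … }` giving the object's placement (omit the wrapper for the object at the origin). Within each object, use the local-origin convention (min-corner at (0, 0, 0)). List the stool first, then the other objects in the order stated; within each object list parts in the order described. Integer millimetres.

translate([0, 0, 340]) cube([275, 263, 40]);
cube([44, 44, 340]);
translate([231, 0, 0]) cube([44, 44, 340]);
translate([0, 219, 0]) cube([44, 44, 340]);
translate([231, 219, 0]) cube([44, 44, 340]);
translate([10, 2, 380]) {
  translate([0, 0, 383]) cube([255, 259, 24]);
  cube([44, 44, 383]);
  translate([211, 0, 0]) cube([44, 44, 383]);
  translate([0, 215, 0]) cube([44, 44, 383]);
  translate([211, 215, 0]) cube([44, 44, 383]);
}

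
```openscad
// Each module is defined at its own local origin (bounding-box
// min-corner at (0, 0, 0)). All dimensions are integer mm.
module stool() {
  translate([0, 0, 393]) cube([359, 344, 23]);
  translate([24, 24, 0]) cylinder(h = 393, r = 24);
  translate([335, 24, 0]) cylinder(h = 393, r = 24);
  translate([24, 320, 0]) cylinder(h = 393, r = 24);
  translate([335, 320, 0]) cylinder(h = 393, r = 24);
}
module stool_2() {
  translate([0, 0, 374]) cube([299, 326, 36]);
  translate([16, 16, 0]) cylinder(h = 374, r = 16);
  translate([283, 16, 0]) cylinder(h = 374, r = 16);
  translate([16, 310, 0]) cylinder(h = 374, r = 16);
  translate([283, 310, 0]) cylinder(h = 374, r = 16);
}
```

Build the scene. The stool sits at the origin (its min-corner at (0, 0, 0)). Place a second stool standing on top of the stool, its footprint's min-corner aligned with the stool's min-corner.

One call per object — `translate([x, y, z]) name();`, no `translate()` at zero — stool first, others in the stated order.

stool();
translate([0, 0, 416]) stool_2();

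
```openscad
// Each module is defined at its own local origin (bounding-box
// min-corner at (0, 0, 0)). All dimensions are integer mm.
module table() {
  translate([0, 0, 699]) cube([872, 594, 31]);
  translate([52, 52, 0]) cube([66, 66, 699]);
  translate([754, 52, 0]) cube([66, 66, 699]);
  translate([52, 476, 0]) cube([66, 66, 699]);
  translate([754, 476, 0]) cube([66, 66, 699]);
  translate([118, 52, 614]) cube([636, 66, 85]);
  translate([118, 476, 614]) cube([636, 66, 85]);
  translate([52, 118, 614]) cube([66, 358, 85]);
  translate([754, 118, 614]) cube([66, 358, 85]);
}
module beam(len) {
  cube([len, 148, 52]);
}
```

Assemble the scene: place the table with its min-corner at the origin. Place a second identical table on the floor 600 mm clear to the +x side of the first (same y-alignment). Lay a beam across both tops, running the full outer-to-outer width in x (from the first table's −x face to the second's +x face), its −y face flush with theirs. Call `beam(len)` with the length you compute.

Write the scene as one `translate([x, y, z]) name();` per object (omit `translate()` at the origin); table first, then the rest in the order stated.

table();
translate([1472, 0, 0]) table();
translate([0, 0, 730]) beam(2344);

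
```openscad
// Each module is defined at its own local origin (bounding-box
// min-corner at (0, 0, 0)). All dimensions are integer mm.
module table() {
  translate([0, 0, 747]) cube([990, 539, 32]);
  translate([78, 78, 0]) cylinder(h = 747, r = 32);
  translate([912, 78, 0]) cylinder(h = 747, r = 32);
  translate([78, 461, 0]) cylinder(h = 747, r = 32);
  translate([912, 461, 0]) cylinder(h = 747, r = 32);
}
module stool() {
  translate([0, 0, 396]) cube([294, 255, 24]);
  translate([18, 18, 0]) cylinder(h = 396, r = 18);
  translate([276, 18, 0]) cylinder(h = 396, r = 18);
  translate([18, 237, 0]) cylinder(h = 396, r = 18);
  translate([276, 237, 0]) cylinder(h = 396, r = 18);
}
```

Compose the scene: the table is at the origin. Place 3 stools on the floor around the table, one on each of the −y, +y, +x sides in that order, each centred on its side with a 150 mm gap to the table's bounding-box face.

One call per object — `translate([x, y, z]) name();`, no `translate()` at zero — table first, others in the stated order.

table();
translate([348, -405, 0]) stool();
translate([348, 689, 0]) stool();
translate([1140, 142, 0]) stool();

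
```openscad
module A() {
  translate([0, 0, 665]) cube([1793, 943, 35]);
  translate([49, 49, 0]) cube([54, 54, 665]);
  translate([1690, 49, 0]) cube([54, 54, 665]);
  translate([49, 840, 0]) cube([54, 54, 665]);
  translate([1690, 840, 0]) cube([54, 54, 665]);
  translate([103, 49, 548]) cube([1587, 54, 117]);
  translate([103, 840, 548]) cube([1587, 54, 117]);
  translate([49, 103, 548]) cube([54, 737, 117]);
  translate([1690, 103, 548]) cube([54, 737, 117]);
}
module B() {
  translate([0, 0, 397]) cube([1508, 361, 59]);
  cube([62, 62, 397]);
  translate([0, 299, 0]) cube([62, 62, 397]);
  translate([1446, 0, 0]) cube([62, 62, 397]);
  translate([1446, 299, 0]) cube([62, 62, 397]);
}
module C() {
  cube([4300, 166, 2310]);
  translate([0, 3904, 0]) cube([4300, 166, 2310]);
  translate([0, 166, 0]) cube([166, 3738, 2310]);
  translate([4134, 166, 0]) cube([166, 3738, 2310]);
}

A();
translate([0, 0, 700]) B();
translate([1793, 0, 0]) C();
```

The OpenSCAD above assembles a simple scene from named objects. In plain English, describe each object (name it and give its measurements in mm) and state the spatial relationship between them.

A is a rectangular dining table. The top is 1793×943×35 mm with its upper surface at z = 700 mm. It stands on four 54×54 mm square legs, each inset 49 mm from the nearest pair of top edges, running from the floor to the underside of the top. Four apron rails, 54 mm thick and 117 mm tall, run between adjacent legs with their top edges flush with the underside of the top and their outer faces flush with the legs' outer faces.

B is a bench: a 1508×361 mm seat slab, 59 mm thick, top at z = 456 mm, on four 62×62 mm square legs flush with the seat corners and standing on z = 0.

C is a box-shaped house frame (walls only): outside footprint 4300×4070 mm, wall height 2310 mm, wall thickness 166 mm. The two y-facing walls run the full x-width; the two x-facing walls fit between the inner faces of the y-facing walls.

The bench is on top of the table. The house frame is against the table's +x side, with their −y faces flush.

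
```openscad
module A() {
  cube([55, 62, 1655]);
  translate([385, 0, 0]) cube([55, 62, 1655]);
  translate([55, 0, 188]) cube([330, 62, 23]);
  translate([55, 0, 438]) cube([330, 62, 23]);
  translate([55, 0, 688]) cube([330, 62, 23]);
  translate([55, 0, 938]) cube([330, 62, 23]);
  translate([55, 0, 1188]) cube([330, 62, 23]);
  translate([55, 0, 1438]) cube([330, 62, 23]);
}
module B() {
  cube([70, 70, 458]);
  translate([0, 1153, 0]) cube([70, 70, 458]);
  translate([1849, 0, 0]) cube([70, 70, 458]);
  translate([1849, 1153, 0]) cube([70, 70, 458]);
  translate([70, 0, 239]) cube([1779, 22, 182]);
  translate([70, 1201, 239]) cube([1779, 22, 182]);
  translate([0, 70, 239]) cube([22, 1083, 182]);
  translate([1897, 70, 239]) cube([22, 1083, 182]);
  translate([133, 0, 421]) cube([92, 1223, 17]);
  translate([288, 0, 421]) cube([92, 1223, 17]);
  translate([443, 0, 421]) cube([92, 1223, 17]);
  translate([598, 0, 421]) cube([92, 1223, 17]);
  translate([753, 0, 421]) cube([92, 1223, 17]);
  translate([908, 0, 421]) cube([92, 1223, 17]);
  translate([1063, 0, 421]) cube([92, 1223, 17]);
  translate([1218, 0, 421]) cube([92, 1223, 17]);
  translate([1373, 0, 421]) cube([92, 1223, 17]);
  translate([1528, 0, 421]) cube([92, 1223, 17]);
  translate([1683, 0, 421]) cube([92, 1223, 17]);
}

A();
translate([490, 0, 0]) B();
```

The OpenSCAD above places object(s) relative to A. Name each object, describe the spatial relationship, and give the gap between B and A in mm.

The bed frame's nearest face is 50 mm from the ladder's +x face.

A is a ladder. B is a bed frame. The bed frame is on the floor beside the ladder on its +x side. The gap between the bed frame and the ladder is 50 mm.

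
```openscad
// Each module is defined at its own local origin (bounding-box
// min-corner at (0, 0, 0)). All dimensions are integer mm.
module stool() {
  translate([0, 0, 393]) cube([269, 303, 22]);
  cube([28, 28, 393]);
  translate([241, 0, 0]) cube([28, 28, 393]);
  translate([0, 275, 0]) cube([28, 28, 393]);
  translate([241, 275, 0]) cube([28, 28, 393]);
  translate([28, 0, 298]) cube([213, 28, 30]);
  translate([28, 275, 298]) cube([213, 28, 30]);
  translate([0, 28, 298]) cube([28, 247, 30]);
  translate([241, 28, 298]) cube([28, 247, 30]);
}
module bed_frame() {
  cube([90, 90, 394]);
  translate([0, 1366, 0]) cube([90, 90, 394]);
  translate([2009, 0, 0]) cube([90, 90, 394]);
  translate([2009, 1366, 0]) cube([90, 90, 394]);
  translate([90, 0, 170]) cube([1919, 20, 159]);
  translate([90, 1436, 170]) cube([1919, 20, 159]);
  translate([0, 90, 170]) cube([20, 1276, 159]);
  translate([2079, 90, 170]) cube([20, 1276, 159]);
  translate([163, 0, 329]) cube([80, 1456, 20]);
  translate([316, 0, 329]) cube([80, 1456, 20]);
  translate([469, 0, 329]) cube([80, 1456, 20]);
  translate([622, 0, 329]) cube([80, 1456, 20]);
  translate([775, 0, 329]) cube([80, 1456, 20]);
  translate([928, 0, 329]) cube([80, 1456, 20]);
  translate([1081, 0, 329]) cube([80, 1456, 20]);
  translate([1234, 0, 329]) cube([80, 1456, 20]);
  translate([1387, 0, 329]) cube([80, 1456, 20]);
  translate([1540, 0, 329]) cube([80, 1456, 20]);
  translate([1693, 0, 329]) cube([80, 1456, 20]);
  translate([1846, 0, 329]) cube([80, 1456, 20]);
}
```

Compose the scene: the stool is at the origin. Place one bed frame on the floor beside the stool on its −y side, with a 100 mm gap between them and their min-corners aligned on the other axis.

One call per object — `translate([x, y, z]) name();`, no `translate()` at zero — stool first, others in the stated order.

stool();
translate([0, -1556, 0]) bed_frame();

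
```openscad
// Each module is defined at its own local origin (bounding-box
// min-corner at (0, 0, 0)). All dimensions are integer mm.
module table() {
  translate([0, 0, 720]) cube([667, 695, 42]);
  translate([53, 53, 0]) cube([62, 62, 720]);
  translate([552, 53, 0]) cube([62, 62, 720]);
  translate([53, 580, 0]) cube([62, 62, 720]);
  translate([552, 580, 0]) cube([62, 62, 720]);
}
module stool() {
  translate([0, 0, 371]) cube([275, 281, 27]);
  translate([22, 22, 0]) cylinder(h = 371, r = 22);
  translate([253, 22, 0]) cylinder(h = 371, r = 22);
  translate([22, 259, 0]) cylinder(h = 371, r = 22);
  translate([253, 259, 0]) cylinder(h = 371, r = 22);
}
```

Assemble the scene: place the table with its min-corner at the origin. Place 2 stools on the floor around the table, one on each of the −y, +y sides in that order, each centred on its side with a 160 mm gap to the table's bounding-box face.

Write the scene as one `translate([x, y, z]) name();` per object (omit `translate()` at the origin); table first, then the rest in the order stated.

table();
translate([196, -441, 0]) stool();
translate([196, 855, 0]) stool();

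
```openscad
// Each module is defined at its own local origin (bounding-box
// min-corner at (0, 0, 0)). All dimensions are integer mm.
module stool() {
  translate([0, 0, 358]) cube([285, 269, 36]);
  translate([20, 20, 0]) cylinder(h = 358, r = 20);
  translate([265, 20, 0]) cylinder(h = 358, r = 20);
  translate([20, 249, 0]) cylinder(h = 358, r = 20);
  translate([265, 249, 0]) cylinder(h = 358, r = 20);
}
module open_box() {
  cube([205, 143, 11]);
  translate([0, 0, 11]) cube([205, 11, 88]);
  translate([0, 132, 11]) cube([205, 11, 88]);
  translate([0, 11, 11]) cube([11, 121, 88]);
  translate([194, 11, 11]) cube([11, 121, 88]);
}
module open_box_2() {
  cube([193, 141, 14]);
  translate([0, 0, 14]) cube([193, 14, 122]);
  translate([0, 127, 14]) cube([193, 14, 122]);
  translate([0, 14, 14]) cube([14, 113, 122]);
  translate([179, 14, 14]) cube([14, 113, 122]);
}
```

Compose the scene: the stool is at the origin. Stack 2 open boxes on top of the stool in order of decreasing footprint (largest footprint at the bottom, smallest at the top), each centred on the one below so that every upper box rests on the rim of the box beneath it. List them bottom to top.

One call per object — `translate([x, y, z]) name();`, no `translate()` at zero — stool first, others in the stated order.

stool();
translate([40, 63, 394]) open_box();
translate([46, 64, 493]) open_box_2();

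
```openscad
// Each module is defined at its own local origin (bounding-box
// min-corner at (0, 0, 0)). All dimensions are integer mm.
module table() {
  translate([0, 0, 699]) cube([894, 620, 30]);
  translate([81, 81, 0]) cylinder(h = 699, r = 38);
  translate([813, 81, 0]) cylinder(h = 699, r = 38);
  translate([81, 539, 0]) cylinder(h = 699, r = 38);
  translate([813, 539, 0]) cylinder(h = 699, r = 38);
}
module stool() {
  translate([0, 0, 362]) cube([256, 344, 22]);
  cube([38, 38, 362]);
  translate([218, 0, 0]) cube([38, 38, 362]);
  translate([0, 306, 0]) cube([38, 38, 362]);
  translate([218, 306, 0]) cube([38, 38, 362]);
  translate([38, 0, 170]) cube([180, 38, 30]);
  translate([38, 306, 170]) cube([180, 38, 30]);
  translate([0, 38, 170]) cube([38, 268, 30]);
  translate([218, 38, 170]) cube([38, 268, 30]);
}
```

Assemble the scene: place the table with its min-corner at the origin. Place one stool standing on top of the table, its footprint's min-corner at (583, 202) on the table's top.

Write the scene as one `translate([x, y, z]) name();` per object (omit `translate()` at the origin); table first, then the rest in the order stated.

table();
translate([583, 202, 729]) stool();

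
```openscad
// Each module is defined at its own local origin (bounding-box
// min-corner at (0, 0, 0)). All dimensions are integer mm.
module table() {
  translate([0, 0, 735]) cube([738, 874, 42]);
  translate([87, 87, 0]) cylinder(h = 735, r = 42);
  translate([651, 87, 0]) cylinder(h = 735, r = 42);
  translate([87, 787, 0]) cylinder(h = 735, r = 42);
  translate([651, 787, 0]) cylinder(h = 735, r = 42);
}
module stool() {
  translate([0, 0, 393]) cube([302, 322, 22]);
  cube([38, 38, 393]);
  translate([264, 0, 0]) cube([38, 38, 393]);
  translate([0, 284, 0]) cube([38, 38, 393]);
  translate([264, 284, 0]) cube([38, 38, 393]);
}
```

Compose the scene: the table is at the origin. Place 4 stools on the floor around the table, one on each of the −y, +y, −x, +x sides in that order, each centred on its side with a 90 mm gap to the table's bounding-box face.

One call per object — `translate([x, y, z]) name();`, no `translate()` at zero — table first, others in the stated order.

table();
translate([218, -412, 0]) stool();
translate([218, 964, 0]) stool();
translate([-392, 276, 0]) stool();
translate([828, 276, 0]) stool();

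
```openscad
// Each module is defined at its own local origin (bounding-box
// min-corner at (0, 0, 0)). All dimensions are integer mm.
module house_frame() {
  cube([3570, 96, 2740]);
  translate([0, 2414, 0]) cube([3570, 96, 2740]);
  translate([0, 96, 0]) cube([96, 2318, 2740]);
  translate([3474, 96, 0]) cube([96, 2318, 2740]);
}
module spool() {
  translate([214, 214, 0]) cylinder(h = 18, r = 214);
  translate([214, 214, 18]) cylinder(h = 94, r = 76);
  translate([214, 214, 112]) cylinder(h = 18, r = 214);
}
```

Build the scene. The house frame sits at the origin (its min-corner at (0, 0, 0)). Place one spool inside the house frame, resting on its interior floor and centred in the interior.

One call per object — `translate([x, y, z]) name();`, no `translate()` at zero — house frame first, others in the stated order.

house_frame();
translate([1571, 1041, 0]) spool();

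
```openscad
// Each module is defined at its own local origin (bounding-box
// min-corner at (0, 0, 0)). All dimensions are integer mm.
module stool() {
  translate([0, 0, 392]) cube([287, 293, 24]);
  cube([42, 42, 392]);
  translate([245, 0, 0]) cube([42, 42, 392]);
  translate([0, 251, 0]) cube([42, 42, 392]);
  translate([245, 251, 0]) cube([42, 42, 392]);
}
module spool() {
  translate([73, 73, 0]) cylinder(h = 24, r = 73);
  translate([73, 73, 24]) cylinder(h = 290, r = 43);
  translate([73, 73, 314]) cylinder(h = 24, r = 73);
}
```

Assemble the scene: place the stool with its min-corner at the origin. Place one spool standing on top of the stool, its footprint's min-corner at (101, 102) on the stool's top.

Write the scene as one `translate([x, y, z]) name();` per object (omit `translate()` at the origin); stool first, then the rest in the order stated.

stool();
translate([101, 102, 416]) spool();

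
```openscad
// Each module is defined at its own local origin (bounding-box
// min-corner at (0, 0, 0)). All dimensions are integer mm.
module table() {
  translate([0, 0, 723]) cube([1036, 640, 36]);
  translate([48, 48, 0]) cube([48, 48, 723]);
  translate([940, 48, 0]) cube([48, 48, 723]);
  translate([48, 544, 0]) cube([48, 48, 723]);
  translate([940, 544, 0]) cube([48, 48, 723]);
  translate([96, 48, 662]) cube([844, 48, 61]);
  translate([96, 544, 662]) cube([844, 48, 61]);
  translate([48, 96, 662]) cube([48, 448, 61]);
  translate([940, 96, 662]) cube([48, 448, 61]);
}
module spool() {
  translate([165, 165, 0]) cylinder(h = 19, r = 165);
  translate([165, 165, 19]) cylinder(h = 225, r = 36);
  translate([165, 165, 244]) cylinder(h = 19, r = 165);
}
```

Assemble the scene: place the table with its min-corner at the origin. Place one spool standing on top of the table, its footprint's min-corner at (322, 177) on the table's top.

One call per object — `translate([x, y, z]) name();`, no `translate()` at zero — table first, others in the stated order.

table();
translate([322, 177, 759]) spool();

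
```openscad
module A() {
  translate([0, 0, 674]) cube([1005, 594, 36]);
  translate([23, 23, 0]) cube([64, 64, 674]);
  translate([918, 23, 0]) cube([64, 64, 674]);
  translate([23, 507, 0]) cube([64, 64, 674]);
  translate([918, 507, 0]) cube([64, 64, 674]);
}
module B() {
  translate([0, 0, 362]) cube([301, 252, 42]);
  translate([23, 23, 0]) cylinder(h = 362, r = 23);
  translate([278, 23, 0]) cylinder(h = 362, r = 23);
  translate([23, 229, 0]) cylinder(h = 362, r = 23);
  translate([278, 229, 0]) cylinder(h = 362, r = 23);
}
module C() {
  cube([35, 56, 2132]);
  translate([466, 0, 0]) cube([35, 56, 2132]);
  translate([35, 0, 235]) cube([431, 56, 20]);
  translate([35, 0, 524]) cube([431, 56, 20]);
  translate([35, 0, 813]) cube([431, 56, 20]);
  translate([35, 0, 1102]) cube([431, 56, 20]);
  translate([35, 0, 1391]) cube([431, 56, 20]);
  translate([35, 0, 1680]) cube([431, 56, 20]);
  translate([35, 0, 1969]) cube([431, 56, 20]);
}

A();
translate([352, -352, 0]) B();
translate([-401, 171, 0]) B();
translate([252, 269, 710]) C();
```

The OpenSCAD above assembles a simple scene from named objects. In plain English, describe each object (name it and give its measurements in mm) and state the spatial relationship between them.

A is a table with a 1005×594 mm rectangular top, 36 mm thick, top surface at z = 710 mm, supported by four 64×64 mm square legs, each inset 23 mm from the nearest pair of top edges, running from the floor.

B is a four-legged stool. The seat is a 301×252×42 mm slab whose top surface is at z = 404 mm; four round legs, each 46 mm in diameter, run from the floor (z = 0) to the underside of the seat, each leg's axis is inset half a diameter from the nearest pair of seat edges (so the leg's bounding box is flush with the corner).

C is a wooden ladder with two side rails of 35×56 mm section and 2132 mm height, set 501 mm apart overall. Between them run 7 rectangular rungs (56 mm deep, 20 mm thick), front faces flush with the rails' −y face. The bottom of the first rung is 235 mm above the floor and each subsequent rung is 289 mm higher than the one below.

Two stools sit around the table at the −y, −x sides. The ladder is on top of the table, centred.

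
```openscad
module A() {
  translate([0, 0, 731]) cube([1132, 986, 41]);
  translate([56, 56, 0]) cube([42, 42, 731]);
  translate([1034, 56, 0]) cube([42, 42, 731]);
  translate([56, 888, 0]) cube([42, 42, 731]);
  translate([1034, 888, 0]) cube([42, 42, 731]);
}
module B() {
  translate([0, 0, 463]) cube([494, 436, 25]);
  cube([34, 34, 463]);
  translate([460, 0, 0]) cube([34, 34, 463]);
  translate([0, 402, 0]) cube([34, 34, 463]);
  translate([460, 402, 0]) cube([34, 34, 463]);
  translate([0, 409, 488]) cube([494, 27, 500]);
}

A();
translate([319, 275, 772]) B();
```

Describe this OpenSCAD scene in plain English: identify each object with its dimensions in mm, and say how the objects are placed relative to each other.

A is a table: top 1132 mm (x) × 986 mm (y), 41 mm thick, upper face at z = 772 mm, on four 42×42 mm square legs, each inset 56 mm from the nearest pair of top edges, running from z = 0 to the bottom of the top.

B is a chair. The seat is a 494×436×25 mm slab with its top at z = 488 mm, on four 34×34 mm corner legs (flush with the seat edges, standing on z = 0). A flat backrest 27 mm thick, 500 mm tall, spans the full seat width and rises from the seat top along its +y edge, rear face flush with the rear of the seat.

The chair is on top of the table, centred.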